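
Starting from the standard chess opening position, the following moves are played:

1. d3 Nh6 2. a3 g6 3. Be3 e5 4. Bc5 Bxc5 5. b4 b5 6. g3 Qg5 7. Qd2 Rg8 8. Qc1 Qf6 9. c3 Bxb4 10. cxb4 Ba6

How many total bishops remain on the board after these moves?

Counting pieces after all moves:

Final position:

  a b c d e f g h
  ─────────────────
8│♜ ♞ · · ♚ · ♜ ·│8
7│♟ · ♟ ♟ · ♟ · ♟│7
6│♝ · · · · ♛ ♟ ♞│6
5│· ♟ · · ♟ · · ·│5
4│· ♙ · · · · · ·│4
3│♙ · · ♙ · · ♙ ·│3
2│· · · · ♙ ♙ · ♙│2
1│♖ ♘ ♕ · ♔ ♗ ♘ ♖│1
  ─────────────────
  a b c d e f g h


2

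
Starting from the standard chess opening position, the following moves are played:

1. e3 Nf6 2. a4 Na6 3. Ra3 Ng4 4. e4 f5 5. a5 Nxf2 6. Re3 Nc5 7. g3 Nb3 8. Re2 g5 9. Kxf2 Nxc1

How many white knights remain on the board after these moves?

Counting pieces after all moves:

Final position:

  a b c d e f g h
  ─────────────────
8│♜ · ♝ ♛ ♚ ♝ · ♜│8
7│♟ ♟ ♟ ♟ ♟ · · ♟│7
6│· · · · · · · ·│6
5│♙ · · · · ♟ ♟ ·│5
4│· · · · ♙ · · ·│4
3│· · · · · · ♙ ·│3
2│· ♙ ♙ ♙ ♖ ♔ · ♙│2
1│· ♘ ♞ ♕ · ♗ ♘ ♖│1
  ─────────────────
  a b c d e f g h


2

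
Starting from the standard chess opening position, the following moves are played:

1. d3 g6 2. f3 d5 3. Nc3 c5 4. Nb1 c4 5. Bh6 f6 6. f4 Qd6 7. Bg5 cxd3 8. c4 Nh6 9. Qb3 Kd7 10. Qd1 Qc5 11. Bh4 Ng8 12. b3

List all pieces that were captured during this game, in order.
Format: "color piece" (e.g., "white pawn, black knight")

Tracking captures:
  cxd3: captured white pawn

white pawn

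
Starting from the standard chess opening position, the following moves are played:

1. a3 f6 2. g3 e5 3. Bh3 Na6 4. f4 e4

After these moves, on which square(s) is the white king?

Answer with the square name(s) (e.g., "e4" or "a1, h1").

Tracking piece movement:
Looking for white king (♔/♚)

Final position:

  a b c d e f g h
  ─────────────────
8│♜ · ♝ ♛ ♚ ♝ ♞ ♜│8
7│♟ ♟ ♟ ♟ · · ♟ ♟│7
6│♞ · · · · ♟ · ·│6
5│· · · · · · · ·│5
4│· · · · ♟ ♙ · ·│4
3│♙ · · · · · ♙ ♗│3
2│· ♙ ♙ ♙ ♙ · · ♙│2
1│♖ ♘ ♗ ♕ ♔ · ♘ ♖│1
  ─────────────────
  a b c d e f g h


e1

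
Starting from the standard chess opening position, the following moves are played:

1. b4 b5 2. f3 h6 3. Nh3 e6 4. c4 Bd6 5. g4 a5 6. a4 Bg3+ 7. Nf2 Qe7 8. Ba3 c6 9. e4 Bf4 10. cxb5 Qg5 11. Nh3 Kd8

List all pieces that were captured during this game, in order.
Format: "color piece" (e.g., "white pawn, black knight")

Tracking captures:
  cxb5: captured black pawn

black pawn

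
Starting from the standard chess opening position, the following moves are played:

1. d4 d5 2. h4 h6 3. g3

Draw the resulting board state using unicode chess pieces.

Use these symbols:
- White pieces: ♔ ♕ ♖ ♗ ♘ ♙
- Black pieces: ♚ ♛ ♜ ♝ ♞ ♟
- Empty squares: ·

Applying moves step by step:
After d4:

♜ ♞ ♝ ♛ ♚ ♝ ♞ ♜
♟ ♟ ♟ ♟ ♟ ♟ ♟ ♟
· · · · · · · ·
· · · · · · · ·
· · · ♙ · · · ·
· · · · · · · ·
♙ ♙ ♙ · ♙ ♙ ♙ ♙
♖ ♘ ♗ ♕ ♔ ♗ ♘ ♖


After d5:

♜ ♞ ♝ ♛ ♚ ♝ ♞ ♜
♟ ♟ ♟ · ♟ ♟ ♟ ♟
· · · · · · · ·
· · · ♟ · · · ·
· · · ♙ · · · ·
· · · · · · · ·
♙ ♙ ♙ · ♙ ♙ ♙ ♙
♖ ♘ ♗ ♕ ♔ ♗ ♘ ♖


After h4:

♜ ♞ ♝ ♛ ♚ ♝ ♞ ♜
♟ ♟ ♟ · ♟ ♟ ♟ ♟
· · · · · · · ·
· · · ♟ · · · ·
· · · ♙ · · · ♙
· · · · · · · ·
♙ ♙ ♙ · ♙ ♙ ♙ ·
♖ ♘ ♗ ♕ ♔ ♗ ♘ ♖


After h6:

♜ ♞ ♝ ♛ ♚ ♝ ♞ ♜
♟ ♟ ♟ · ♟ ♟ ♟ ·
· · · · · · · ♟
· · · ♟ · · · ·
· · · ♙ · · · ♙
· · · · · · · ·
♙ ♙ ♙ · ♙ ♙ ♙ ·
♖ ♘ ♗ ♕ ♔ ♗ ♘ ♖


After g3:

♜ ♞ ♝ ♛ ♚ ♝ ♞ ♜
♟ ♟ ♟ · ♟ ♟ ♟ ·
· · · · · · · ♟
· · · ♟ · · · ·
· · · ♙ · · · ♙
· · · · · · ♙ ·
♙ ♙ ♙ · ♙ ♙ · ·
♖ ♘ ♗ ♕ ♔ ♗ ♘ ♖



  a b c d e f g h
  ─────────────────
8│♜ ♞ ♝ ♛ ♚ ♝ ♞ ♜│8
7│♟ ♟ ♟ · ♟ ♟ ♟ ·│7
6│· · · · · · · ♟│6
5│· · · ♟ · · · ·│5
4│· · · ♙ · · · ♙│4
3│· · · · · · ♙ ·│3
2│♙ ♙ ♙ · ♙ ♙ · ·│2
1│♖ ♘ ♗ ♕ ♔ ♗ ♘ ♖│1
  ─────────────────
  a b c d e f g h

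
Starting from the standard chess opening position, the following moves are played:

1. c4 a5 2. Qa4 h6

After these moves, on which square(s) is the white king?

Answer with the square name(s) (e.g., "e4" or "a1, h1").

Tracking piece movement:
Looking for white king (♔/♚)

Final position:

  a b c d e f g h
  ─────────────────
8│♜ ♞ ♝ ♛ ♚ ♝ ♞ ♜│8
7│· ♟ ♟ ♟ ♟ ♟ ♟ ·│7
6│· · · · · · · ♟│6
5│♟ · · · · · · ·│5
4│♕ · ♙ · · · · ·│4
3│· · · · · · · ·│3
2│♙ ♙ · ♙ ♙ ♙ ♙ ♙│2
1│♖ ♘ ♗ · ♔ ♗ ♘ ♖│1
  ─────────────────
  a b c d e f g h


e1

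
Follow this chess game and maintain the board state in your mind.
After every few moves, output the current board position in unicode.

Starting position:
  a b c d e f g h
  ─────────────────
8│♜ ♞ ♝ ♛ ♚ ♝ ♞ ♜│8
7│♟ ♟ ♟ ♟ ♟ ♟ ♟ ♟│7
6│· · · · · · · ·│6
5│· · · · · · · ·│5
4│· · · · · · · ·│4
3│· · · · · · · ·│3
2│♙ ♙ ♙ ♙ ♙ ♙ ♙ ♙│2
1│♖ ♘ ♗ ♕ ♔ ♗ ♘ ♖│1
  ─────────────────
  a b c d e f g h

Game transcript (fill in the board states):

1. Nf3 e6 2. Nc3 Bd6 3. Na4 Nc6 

  a b c d e f g h
  ─────────────────
8│♜ · ♝ ♛ ♚ · ♞ ♜│8
7│♟ ♟ ♟ ♟ · ♟ ♟ ♟│7
6│· · ♞ ♝ ♟ · · ·│6
5│· · · · · · · ·│5
4│♘ · · · · · · ·│4
3│· · · · · ♘ · ·│3
2│♙ ♙ ♙ ♙ ♙ ♙ ♙ ♙│2
1│♖ · ♗ ♕ ♔ ♗ · ♖│1
  ─────────────────
  a b c d e f g h

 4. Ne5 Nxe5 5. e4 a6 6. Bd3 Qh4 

  a b c d e f g h
  ─────────────────
8│♜ · ♝ · ♚ · ♞ ♜│8
7│· ♟ ♟ ♟ · ♟ ♟ ♟│7
6│♟ · · ♝ ♟ · · ·│6
5│· · · · ♞ · · ·│5
4│♘ · · · ♙ · · ♛│4
3│· · · ♗ · · · ·│3
2│♙ ♙ ♙ ♙ · ♙ ♙ ♙│2
1│♖ · ♗ ♕ ♔ · · ♖│1
  ─────────────────
  a b c d e f g h

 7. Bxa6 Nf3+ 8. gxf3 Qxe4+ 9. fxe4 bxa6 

  a b c d e f g h
  ─────────────────
8│♜ · ♝ · ♚ · ♞ ♜│8
7│· · ♟ ♟ · ♟ ♟ ♟│7
6│♟ · · ♝ ♟ · · ·│6
5│· · · · · · · ·│5
4│♘ · · · ♙ · · ·│4
3│· · · · · · · ·│3
2│♙ ♙ ♙ ♙ · ♙ · ♙│2
1│♖ · ♗ ♕ ♔ · · ♖│1
  ─────────────────
  a b c d e f g h

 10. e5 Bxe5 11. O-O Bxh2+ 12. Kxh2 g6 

  a b c d e f g h
  ─────────────────
8│♜ · ♝ · ♚ · ♞ ♜│8
7│· · ♟ ♟ · ♟ · ♟│7
6│♟ · · · ♟ · ♟ ·│6
5│· · · · · · · ·│5
4│♘ · · · · · · ·│4
3│· · · · · · · ·│3
2│♙ ♙ ♙ ♙ · ♙ · ♔│2
1│♖ · ♗ ♕ · ♖ · ·│1
  ─────────────────
  a b c d e f g h

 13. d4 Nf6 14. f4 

  a b c d e f g h
  ─────────────────
8│♜ · ♝ · ♚ · · ♜│8
7│· · ♟ ♟ · ♟ · ♟│7
6│♟ · · · ♟ ♞ ♟ ·│6
5│· · · · · · · ·│5
4│♘ · · ♙ · ♙ · ·│4
3│· · · · · · · ·│3
2│♙ ♙ ♙ · · · · ♔│2
1│♖ · ♗ ♕ · ♖ · ·│1
  ─────────────────
  a b c d e f g h


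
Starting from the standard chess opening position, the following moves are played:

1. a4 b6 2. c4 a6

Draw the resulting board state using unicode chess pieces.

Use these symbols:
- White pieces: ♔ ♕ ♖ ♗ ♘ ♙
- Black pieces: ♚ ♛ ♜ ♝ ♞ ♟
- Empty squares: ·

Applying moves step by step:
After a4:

♜ ♞ ♝ ♛ ♚ ♝ ♞ ♜
♟ ♟ ♟ ♟ ♟ ♟ ♟ ♟
· · · · · · · ·
· · · · · · · ·
♙ · · · · · · ·
· · · · · · · ·
· ♙ ♙ ♙ ♙ ♙ ♙ ♙
♖ ♘ ♗ ♕ ♔ ♗ ♘ ♖


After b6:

♜ ♞ ♝ ♛ ♚ ♝ ♞ ♜
♟ · ♟ ♟ ♟ ♟ ♟ ♟
· ♟ · · · · · ·
· · · · · · · ·
♙ · · · · · · ·
· · · · · · · ·
· ♙ ♙ ♙ ♙ ♙ ♙ ♙
♖ ♘ ♗ ♕ ♔ ♗ ♘ ♖


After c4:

♜ ♞ ♝ ♛ ♚ ♝ ♞ ♜
♟ · ♟ ♟ ♟ ♟ ♟ ♟
· ♟ · · · · · ·
· · · · · · · ·
♙ · ♙ · · · · ·
· · · · · · · ·
· ♙ · ♙ ♙ ♙ ♙ ♙
♖ ♘ ♗ ♕ ♔ ♗ ♘ ♖


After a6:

♜ ♞ ♝ ♛ ♚ ♝ ♞ ♜
· · ♟ ♟ ♟ ♟ ♟ ♟
♟ ♟ · · · · · ·
· · · · · · · ·
♙ · ♙ · · · · ·
· · · · · · · ·
· ♙ · ♙ ♙ ♙ ♙ ♙
♖ ♘ ♗ ♕ ♔ ♗ ♘ ♖



  a b c d e f g h
  ─────────────────
8│♜ ♞ ♝ ♛ ♚ ♝ ♞ ♜│8
7│· · ♟ ♟ ♟ ♟ ♟ ♟│7
6│♟ ♟ · · · · · ·│6
5│· · · · · · · ·│5
4│♙ · ♙ · · · · ·│4
3│· · · · · · · ·│3
2│· ♙ · ♙ ♙ ♙ ♙ ♙│2
1│♖ ♘ ♗ ♕ ♔ ♗ ♘ ♖│1
  ─────────────────
  a b c d e f g h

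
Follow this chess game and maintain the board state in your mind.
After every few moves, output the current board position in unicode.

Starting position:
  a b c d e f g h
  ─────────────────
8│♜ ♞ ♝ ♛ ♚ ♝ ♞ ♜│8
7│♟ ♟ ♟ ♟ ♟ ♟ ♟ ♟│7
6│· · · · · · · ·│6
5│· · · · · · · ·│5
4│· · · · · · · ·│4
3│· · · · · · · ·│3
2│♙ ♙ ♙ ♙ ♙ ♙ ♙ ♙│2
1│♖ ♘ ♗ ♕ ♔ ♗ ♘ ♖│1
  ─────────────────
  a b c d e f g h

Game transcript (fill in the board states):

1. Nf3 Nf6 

  a b c d e f g h
  ─────────────────
8│♜ ♞ ♝ ♛ ♚ ♝ · ♜│8
7│♟ ♟ ♟ ♟ ♟ ♟ ♟ ♟│7
6│· · · · · ♞ · ·│6
5│· · · · · · · ·│5
4│· · · · · · · ·│4
3│· · · · · ♘ · ·│3
2│♙ ♙ ♙ ♙ ♙ ♙ ♙ ♙│2
1│♖ ♘ ♗ ♕ ♔ ♗ · ♖│1
  ─────────────────
  a b c d e f g h

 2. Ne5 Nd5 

  a b c d e f g h
  ─────────────────
8│♜ ♞ ♝ ♛ ♚ ♝ · ♜│8
7│♟ ♟ ♟ ♟ ♟ ♟ ♟ ♟│7
6│· · · · · · · ·│6
5│· · · ♞ ♘ · · ·│5
4│· · · · · · · ·│4
3│· · · · · · · ·│3
2│♙ ♙ ♙ ♙ ♙ ♙ ♙ ♙│2
1│♖ ♘ ♗ ♕ ♔ ♗ · ♖│1
  ─────────────────
  a b c d e f g h

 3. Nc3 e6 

  a b c d e f g h
  ─────────────────
8│♜ ♞ ♝ ♛ ♚ ♝ · ♜│8
7│♟ ♟ ♟ ♟ · ♟ ♟ ♟│7
6│· · · · ♟ · · ·│6
5│· · · ♞ ♘ · · ·│5
4│· · · · · · · ·│4
3│· · ♘ · · · · ·│3
2│♙ ♙ ♙ ♙ ♙ ♙ ♙ ♙│2
1│♖ · ♗ ♕ ♔ ♗ · ♖│1
  ─────────────────
  a b c d e f g h

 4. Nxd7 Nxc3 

  a b c d e f g h
  ─────────────────
8│♜ ♞ ♝ ♛ ♚ ♝ · ♜│8
7│♟ ♟ ♟ ♘ · ♟ ♟ ♟│7
6│· · · · ♟ · · ·│6
5│· · · · · · · ·│5
4│· · · · · · · ·│4
3│· · ♞ · · · · ·│3
2│♙ ♙ ♙ ♙ ♙ ♙ ♙ ♙│2
1│♖ · ♗ ♕ ♔ ♗ · ♖│1
  ─────────────────
  a b c d e f g h

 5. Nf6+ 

  a b c d e f g h
  ─────────────────
8│♜ ♞ ♝ ♛ ♚ ♝ · ♜│8
7│♟ ♟ ♟ · · ♟ ♟ ♟│7
6│· · · · ♟ ♘ · ·│6
5│· · · · · · · ·│5
4│· · · · · · · ·│4
3│· · ♞ · · · · ·│3
2│♙ ♙ ♙ ♙ ♙ ♙ ♙ ♙│2
1│♖ · ♗ ♕ ♔ ♗ · ♖│1
  ─────────────────
  a b c d e f g h


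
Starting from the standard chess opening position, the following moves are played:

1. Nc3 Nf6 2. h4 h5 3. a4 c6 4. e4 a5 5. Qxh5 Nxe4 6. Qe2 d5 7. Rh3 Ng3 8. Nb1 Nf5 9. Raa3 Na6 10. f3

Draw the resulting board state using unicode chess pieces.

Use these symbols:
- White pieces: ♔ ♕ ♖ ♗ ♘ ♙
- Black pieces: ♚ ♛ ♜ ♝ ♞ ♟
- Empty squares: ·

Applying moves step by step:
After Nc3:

♜ ♞ ♝ ♛ ♚ ♝ ♞ ♜
♟ ♟ ♟ ♟ ♟ ♟ ♟ ♟
· · · · · · · ·
· · · · · · · ·
· · · · · · · ·
· · ♘ · · · · ·
♙ ♙ ♙ ♙ ♙ ♙ ♙ ♙
♖ · ♗ ♕ ♔ ♗ ♘ ♖


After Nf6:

♜ ♞ ♝ ♛ ♚ ♝ · ♜
♟ ♟ ♟ ♟ ♟ ♟ ♟ ♟
· · · · · ♞ · ·
· · · · · · · ·
· · · · · · · ·
· · ♘ · · · · ·
♙ ♙ ♙ ♙ ♙ ♙ ♙ ♙
♖ · ♗ ♕ ♔ ♗ ♘ ♖


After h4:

♜ ♞ ♝ ♛ ♚ ♝ · ♜
♟ ♟ ♟ ♟ ♟ ♟ ♟ ♟
· · · · · ♞ · ·
· · · · · · · ·
· · · · · · · ♙
· · ♘ · · · · ·
♙ ♙ ♙ ♙ ♙ ♙ ♙ ·
♖ · ♗ ♕ ♔ ♗ ♘ ♖


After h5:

♜ ♞ ♝ ♛ ♚ ♝ · ♜
♟ ♟ ♟ ♟ ♟ ♟ ♟ ·
· · · · · ♞ · ·
· · · · · · · ♟
· · · · · · · ♙
· · ♘ · · · · ·
♙ ♙ ♙ ♙ ♙ ♙ ♙ ·
♖ · ♗ ♕ ♔ ♗ ♘ ♖


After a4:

♜ ♞ ♝ ♛ ♚ ♝ · ♜
♟ ♟ ♟ ♟ ♟ ♟ ♟ ·
· · · · · ♞ · ·
· · · · · · · ♟
♙ · · · · · · ♙
· · ♘ · · · · ·
· ♙ ♙ ♙ ♙ ♙ ♙ ·
♖ · ♗ ♕ ♔ ♗ ♘ ♖


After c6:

♜ ♞ ♝ ♛ ♚ ♝ · ♜
♟ ♟ · ♟ ♟ ♟ ♟ ·
· · ♟ · · ♞ · ·
· · · · · · · ♟
♙ · · · · · · ♙
· · ♘ · · · · ·
· ♙ ♙ ♙ ♙ ♙ ♙ ·
♖ · ♗ ♕ ♔ ♗ ♘ ♖


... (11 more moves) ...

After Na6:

♜ · ♝ ♛ ♚ ♝ · ♜
· ♟ · · ♟ ♟ ♟ ·
♞ · ♟ · · · · ·
♟ · · ♟ · ♞ · ·
♙ · · · · · · ♙
♖ · · · · · · ♖
· ♙ ♙ ♙ ♕ ♙ ♙ ·
· ♘ ♗ · ♔ ♗ ♘ ·


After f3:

♜ · ♝ ♛ ♚ ♝ · ♜
· ♟ · · ♟ ♟ ♟ ·
♞ · ♟ · · · · ·
♟ · · ♟ · ♞ · ·
♙ · · · · · · ♙
♖ · · · · ♙ · ♖
· ♙ ♙ ♙ ♕ · ♙ ·
· ♘ ♗ · ♔ ♗ ♘ ·



  a b c d e f g h
  ─────────────────
8│♜ · ♝ ♛ ♚ ♝ · ♜│8
7│· ♟ · · ♟ ♟ ♟ ·│7
6│♞ · ♟ · · · · ·│6
5│♟ · · ♟ · ♞ · ·│5
4│♙ · · · · · · ♙│4
3│♖ · · · · ♙ · ♖│3
2│· ♙ ♙ ♙ ♕ · ♙ ·│2
1│· ♘ ♗ · ♔ ♗ ♘ ·│1
  ─────────────────
  a b c d e f g h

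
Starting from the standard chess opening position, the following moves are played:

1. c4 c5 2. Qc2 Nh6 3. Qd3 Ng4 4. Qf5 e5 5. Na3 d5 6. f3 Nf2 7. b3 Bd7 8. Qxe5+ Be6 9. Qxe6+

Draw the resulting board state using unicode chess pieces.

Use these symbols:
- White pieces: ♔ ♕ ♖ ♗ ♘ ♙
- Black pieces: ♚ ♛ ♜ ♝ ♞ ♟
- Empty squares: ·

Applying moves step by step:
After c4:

♜ ♞ ♝ ♛ ♚ ♝ ♞ ♜
♟ ♟ ♟ ♟ ♟ ♟ ♟ ♟
· · · · · · · ·
· · · · · · · ·
· · ♙ · · · · ·
· · · · · · · ·
♙ ♙ · ♙ ♙ ♙ ♙ ♙
♖ ♘ ♗ ♕ ♔ ♗ ♘ ♖


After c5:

♜ ♞ ♝ ♛ ♚ ♝ ♞ ♜
♟ ♟ · ♟ ♟ ♟ ♟ ♟
· · · · · · · ·
· · ♟ · · · · ·
· · ♙ · · · · ·
· · · · · · · ·
♙ ♙ · ♙ ♙ ♙ ♙ ♙
♖ ♘ ♗ ♕ ♔ ♗ ♘ ♖


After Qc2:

♜ ♞ ♝ ♛ ♚ ♝ ♞ ♜
♟ ♟ · ♟ ♟ ♟ ♟ ♟
· · · · · · · ·
· · ♟ · · · · ·
· · ♙ · · · · ·
· · · · · · · ·
♙ ♙ ♕ ♙ ♙ ♙ ♙ ♙
♖ ♘ ♗ · ♔ ♗ ♘ ♖


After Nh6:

♜ ♞ ♝ ♛ ♚ ♝ · ♜
♟ ♟ · ♟ ♟ ♟ ♟ ♟
· · · · · · · ♞
· · ♟ · · · · ·
· · ♙ · · · · ·
· · · · · · · ·
♙ ♙ ♕ ♙ ♙ ♙ ♙ ♙
♖ ♘ ♗ · ♔ ♗ ♘ ♖


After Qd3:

♜ ♞ ♝ ♛ ♚ ♝ · ♜
♟ ♟ · ♟ ♟ ♟ ♟ ♟
· · · · · · · ♞
· · ♟ · · · · ·
· · ♙ · · · · ·
· · · ♕ · · · ·
♙ ♙ · ♙ ♙ ♙ ♙ ♙
♖ ♘ ♗ · ♔ ♗ ♘ ♖


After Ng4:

♜ ♞ ♝ ♛ ♚ ♝ · ♜
♟ ♟ · ♟ ♟ ♟ ♟ ♟
· · · · · · · ·
· · ♟ · · · · ·
· · ♙ · · · ♞ ·
· · · ♕ · · · ·
♙ ♙ · ♙ ♙ ♙ ♙ ♙
♖ ♘ ♗ · ♔ ♗ ♘ ♖


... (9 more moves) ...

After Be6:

♜ ♞ · ♛ ♚ ♝ · ♜
♟ ♟ · · · ♟ ♟ ♟
· · · · ♝ · · ·
· · ♟ ♟ ♕ · · ·
· · ♙ · · · · ·
♘ ♙ · · · ♙ · ·
♙ · · ♙ ♙ ♞ ♙ ♙
♖ · ♗ · ♔ ♗ ♘ ♖


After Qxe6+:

♜ ♞ · ♛ ♚ ♝ · ♜
♟ ♟ · · · ♟ ♟ ♟
· · · · ♕ · · ·
· · ♟ ♟ · · · ·
· · ♙ · · · · ·
♘ ♙ · · · ♙ · ·
♙ · · ♙ ♙ ♞ ♙ ♙
♖ · ♗ · ♔ ♗ ♘ ♖



  a b c d e f g h
  ─────────────────
8│♜ ♞ · ♛ ♚ ♝ · ♜│8
7│♟ ♟ · · · ♟ ♟ ♟│7
6│· · · · ♕ · · ·│6
5│· · ♟ ♟ · · · ·│5
4│· · ♙ · · · · ·│4
3│♘ ♙ · · · ♙ · ·│3
2│♙ · · ♙ ♙ ♞ ♙ ♙│2
1│♖ · ♗ · ♔ ♗ ♘ ♖│1
  ─────────────────
  a b c d e f g h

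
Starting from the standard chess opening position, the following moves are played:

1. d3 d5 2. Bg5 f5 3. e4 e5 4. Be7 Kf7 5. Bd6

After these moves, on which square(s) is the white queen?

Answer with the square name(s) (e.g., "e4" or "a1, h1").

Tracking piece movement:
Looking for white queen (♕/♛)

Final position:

  a b c d e f g h
  ─────────────────
8│♜ ♞ ♝ ♛ · ♝ ♞ ♜│8
7│♟ ♟ ♟ · · ♚ ♟ ♟│7
6│· · · ♗ · · · ·│6
5│· · · ♟ ♟ ♟ · ·│5
4│· · · · ♙ · · ·│4
3│· · · ♙ · · · ·│3
2│♙ ♙ ♙ · · ♙ ♙ ♙│2
1│♖ ♘ · ♕ ♔ ♗ ♘ ♖│1
  ─────────────────
  a b c d e f g h


d1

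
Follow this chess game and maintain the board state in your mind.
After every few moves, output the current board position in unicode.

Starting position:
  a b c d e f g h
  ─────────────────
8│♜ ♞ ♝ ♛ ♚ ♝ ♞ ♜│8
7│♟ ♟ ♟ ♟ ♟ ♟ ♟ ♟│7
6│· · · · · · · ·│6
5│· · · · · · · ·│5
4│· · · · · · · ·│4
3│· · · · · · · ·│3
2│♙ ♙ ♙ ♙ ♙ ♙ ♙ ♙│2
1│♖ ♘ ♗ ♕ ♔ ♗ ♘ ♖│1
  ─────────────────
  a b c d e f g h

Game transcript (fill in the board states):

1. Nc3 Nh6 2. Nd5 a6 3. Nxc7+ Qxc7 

  a b c d e f g h
  ─────────────────
8│♜ ♞ ♝ · ♚ ♝ · ♜│8
7│· ♟ ♛ ♟ ♟ ♟ ♟ ♟│7
6│♟ · · · · · · ♞│6
5│· · · · · · · ·│5
4│· · · · · · · ·│4
3│· · · · · · · ·│3
2│♙ ♙ ♙ ♙ ♙ ♙ ♙ ♙│2
1│♖ · ♗ ♕ ♔ ♗ ♘ ♖│1
  ─────────────────
  a b c d e f g h

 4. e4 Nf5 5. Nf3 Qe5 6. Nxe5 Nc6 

  a b c d e f g h
  ─────────────────
8│♜ · ♝ · ♚ ♝ · ♜│8
7│· ♟ · ♟ ♟ ♟ ♟ ♟│7
6│♟ · ♞ · · · · ·│6
5│· · · · ♘ ♞ · ·│5
4│· · · · ♙ · · ·│4
3│· · · · · · · ·│3
2│♙ ♙ ♙ ♙ · ♙ ♙ ♙│2
1│♖ · ♗ ♕ ♔ ♗ · ♖│1
  ─────────────────
  a b c d e f g h

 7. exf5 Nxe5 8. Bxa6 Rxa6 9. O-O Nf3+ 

  a b c d e f g h
  ─────────────────
8│· · ♝ · ♚ ♝ · ♜│8
7│· ♟ · ♟ ♟ ♟ ♟ ♟│7
6│♜ · · · · · · ·│6
5│· · · · · ♙ · ·│5
4│· · · · · · · ·│4
3│· · · · · ♞ · ·│3
2│♙ ♙ ♙ ♙ · ♙ ♙ ♙│2
1│♖ · ♗ ♕ · ♖ ♔ ·│1
  ─────────────────
  a b c d e f g h

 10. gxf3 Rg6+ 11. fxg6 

  a b c d e f g h
  ─────────────────
8│· · ♝ · ♚ ♝ · ♜│8
7│· ♟ · ♟ ♟ ♟ ♟ ♟│7
6│· · · · · · ♙ ·│6
5│· · · · · · · ·│5
4│· · · · · · · ·│4
3│· · · · · ♙ · ·│3
2│♙ ♙ ♙ ♙ · ♙ · ♙│2
1│♖ · ♗ ♕ · ♖ ♔ ·│1
  ─────────────────
  a b c d e f g h


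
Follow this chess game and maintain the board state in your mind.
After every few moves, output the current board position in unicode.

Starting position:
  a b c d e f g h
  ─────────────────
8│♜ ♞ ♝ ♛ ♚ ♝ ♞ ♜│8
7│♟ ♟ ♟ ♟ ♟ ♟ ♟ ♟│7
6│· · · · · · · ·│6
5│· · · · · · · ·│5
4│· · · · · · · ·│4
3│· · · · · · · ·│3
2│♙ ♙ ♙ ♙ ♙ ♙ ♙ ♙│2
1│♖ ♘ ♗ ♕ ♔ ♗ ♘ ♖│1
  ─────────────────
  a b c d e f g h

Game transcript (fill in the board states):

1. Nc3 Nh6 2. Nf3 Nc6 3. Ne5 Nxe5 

  a b c d e f g h
  ─────────────────
8│♜ · ♝ ♛ ♚ ♝ · ♜│8
7│♟ ♟ ♟ ♟ ♟ ♟ ♟ ♟│7
6│· · · · · · · ♞│6
5│· · · · ♞ · · ·│5
4│· · · · · · · ·│4
3│· · ♘ · · · · ·│3
2│♙ ♙ ♙ ♙ ♙ ♙ ♙ ♙│2
1│♖ · ♗ ♕ ♔ ♗ · ♖│1
  ─────────────────
  a b c d e f g h

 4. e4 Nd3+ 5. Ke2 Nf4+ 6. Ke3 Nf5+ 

  a b c d e f g h
  ─────────────────
8│♜ · ♝ ♛ ♚ ♝ · ♜│8
7│♟ ♟ ♟ ♟ ♟ ♟ ♟ ♟│7
6│· · · · · · · ·│6
5│· · · · · ♞ · ·│5
4│· · · · ♙ ♞ · ·│4
3│· · ♘ · ♔ · · ·│3
2│♙ ♙ ♙ ♙ · ♙ ♙ ♙│2
1│♖ · ♗ ♕ · ♗ · ♖│1
  ─────────────────
  a b c d e f g h

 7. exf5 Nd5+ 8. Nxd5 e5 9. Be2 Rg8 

  a b c d e f g h
  ─────────────────
8│♜ · ♝ ♛ ♚ ♝ ♜ ·│8
7│♟ ♟ ♟ ♟ · ♟ ♟ ♟│7
6│· · · · · · · ·│6
5│· · · ♘ ♟ ♙ · ·│5
4│· · · · · · · ·│4
3│· · · · ♔ · · ·│3
2│♙ ♙ ♙ ♙ ♗ ♙ ♙ ♙│2
1│♖ · ♗ ♕ · · · ♖│1
  ─────────────────
  a b c d e f g h

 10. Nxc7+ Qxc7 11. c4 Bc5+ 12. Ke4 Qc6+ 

  a b c d e f g h
  ─────────────────
8│♜ · ♝ · ♚ · ♜ ·│8
7│♟ ♟ · ♟ · ♟ ♟ ♟│7
6│· · ♛ · · · · ·│6
5│· · ♝ · ♟ ♙ · ·│5
4│· · ♙ · ♔ · · ·│4
3│· · · · · · · ·│3
2│♙ ♙ · ♙ ♗ ♙ ♙ ♙│2
1│♖ · ♗ ♕ · · · ♖│1
  ─────────────────
  a b c d e f g h

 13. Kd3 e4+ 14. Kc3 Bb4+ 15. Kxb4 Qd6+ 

  a b c d e f g h
  ─────────────────
8│♜ · ♝ · ♚ · ♜ ·│8
7│♟ ♟ · ♟ · ♟ ♟ ♟│7
6│· · · ♛ · · · ·│6
5│· · · · · ♙ · ·│5
4│· ♔ ♙ · ♟ · · ·│4
3│· · · · · · · ·│3
2│♙ ♙ · ♙ ♗ ♙ ♙ ♙│2
1│♖ · ♗ ♕ · · · ♖│1
  ─────────────────
  a b c d e f g h



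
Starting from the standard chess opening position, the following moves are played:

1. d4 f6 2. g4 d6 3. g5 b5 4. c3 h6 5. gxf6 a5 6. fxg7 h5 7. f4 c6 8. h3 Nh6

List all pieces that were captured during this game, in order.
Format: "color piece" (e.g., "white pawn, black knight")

Tracking captures:
  gxf6: captured black pawn
  fxg7: captured black pawn

black pawn, black pawn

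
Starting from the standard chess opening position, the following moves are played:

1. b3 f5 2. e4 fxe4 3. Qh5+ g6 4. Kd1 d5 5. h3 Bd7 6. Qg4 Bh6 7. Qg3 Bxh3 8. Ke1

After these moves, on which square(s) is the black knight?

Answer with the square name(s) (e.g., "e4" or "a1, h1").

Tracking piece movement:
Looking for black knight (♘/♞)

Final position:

  a b c d e f g h
  ─────────────────
8│♜ ♞ · ♛ ♚ · ♞ ♜│8
7│♟ ♟ ♟ · ♟ · · ♟│7
6│· · · · · · ♟ ♝│6
5│· · · ♟ · · · ·│5
4│· · · · ♟ · · ·│4
3│· ♙ · · · · ♕ ♝│3
2│♙ · ♙ ♙ · ♙ ♙ ·│2
1│♖ ♘ ♗ · ♔ ♗ ♘ ♖│1
  ─────────────────
  a b c d e f g h


b8, g8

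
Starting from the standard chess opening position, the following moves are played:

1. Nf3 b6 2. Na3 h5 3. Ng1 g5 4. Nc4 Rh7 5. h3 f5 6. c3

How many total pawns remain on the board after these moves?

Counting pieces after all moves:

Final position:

  a b c d e f g h
  ─────────────────
8│♜ ♞ ♝ ♛ ♚ ♝ ♞ ·│8
7│♟ · ♟ ♟ ♟ · · ♜│7
6│· ♟ · · · · · ·│6
5│· · · · · ♟ ♟ ♟│5
4│· · ♘ · · · · ·│4
3│· · ♙ · · · · ♙│3
2│♙ ♙ · ♙ ♙ ♙ ♙ ·│2
1│♖ · ♗ ♕ ♔ ♗ ♘ ♖│1
  ─────────────────
  a b c d e f g h


16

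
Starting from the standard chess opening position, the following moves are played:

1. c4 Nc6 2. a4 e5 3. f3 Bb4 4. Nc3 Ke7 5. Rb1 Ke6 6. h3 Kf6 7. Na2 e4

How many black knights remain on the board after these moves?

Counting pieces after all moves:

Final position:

  a b c d e f g h
  ─────────────────
8│♜ · ♝ ♛ · · ♞ ♜│8
7│♟ ♟ ♟ ♟ · ♟ ♟ ♟│7
6│· · ♞ · · ♚ · ·│6
5│· · · · · · · ·│5
4│♙ ♝ ♙ · ♟ · · ·│4
3│· · · · · ♙ · ♙│3
2│♘ ♙ · ♙ ♙ · ♙ ·│2
1│· ♖ ♗ ♕ ♔ ♗ ♘ ♖│1
  ─────────────────
  a b c d e f g h


2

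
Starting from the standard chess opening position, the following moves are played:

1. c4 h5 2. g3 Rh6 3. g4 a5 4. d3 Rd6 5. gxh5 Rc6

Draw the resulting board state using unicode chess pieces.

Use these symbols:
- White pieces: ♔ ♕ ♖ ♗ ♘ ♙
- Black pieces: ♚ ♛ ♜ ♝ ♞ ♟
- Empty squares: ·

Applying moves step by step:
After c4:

♜ ♞ ♝ ♛ ♚ ♝ ♞ ♜
♟ ♟ ♟ ♟ ♟ ♟ ♟ ♟
· · · · · · · ·
· · · · · · · ·
· · ♙ · · · · ·
· · · · · · · ·
♙ ♙ · ♙ ♙ ♙ ♙ ♙
♖ ♘ ♗ ♕ ♔ ♗ ♘ ♖


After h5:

♜ ♞ ♝ ♛ ♚ ♝ ♞ ♜
♟ ♟ ♟ ♟ ♟ ♟ ♟ ·
· · · · · · · ·
· · · · · · · ♟
· · ♙ · · · · ·
· · · · · · · ·
♙ ♙ · ♙ ♙ ♙ ♙ ♙
♖ ♘ ♗ ♕ ♔ ♗ ♘ ♖


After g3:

♜ ♞ ♝ ♛ ♚ ♝ ♞ ♜
♟ ♟ ♟ ♟ ♟ ♟ ♟ ·
· · · · · · · ·
· · · · · · · ♟
· · ♙ · · · · ·
· · · · · · ♙ ·
♙ ♙ · ♙ ♙ ♙ · ♙
♖ ♘ ♗ ♕ ♔ ♗ ♘ ♖


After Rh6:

♜ ♞ ♝ ♛ ♚ ♝ ♞ ·
♟ ♟ ♟ ♟ ♟ ♟ ♟ ·
· · · · · · · ♜
· · · · · · · ♟
· · ♙ · · · · ·
· · · · · · ♙ ·
♙ ♙ · ♙ ♙ ♙ · ♙
♖ ♘ ♗ ♕ ♔ ♗ ♘ ♖


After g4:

♜ ♞ ♝ ♛ ♚ ♝ ♞ ·
♟ ♟ ♟ ♟ ♟ ♟ ♟ ·
· · · · · · · ♜
· · · · · · · ♟
· · ♙ · · · ♙ ·
· · · · · · · ·
♙ ♙ · ♙ ♙ ♙ · ♙
♖ ♘ ♗ ♕ ♔ ♗ ♘ ♖


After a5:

♜ ♞ ♝ ♛ ♚ ♝ ♞ ·
· ♟ ♟ ♟ ♟ ♟ ♟ ·
· · · · · · · ♜
♟ · · · · · · ♟
· · ♙ · · · ♙ ·
· · · · · · · ·
♙ ♙ · ♙ ♙ ♙ · ♙
♖ ♘ ♗ ♕ ♔ ♗ ♘ ♖


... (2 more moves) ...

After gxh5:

♜ ♞ ♝ ♛ ♚ ♝ ♞ ·
· ♟ ♟ ♟ ♟ ♟ ♟ ·
· · · ♜ · · · ·
♟ · · · · · · ♙
· · ♙ · · · · ·
· · · ♙ · · · ·
♙ ♙ · · ♙ ♙ · ♙
♖ ♘ ♗ ♕ ♔ ♗ ♘ ♖


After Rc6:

♜ ♞ ♝ ♛ ♚ ♝ ♞ ·
· ♟ ♟ ♟ ♟ ♟ ♟ ·
· · ♜ · · · · ·
♟ · · · · · · ♙
· · ♙ · · · · ·
· · · ♙ · · · ·
♙ ♙ · · ♙ ♙ · ♙
♖ ♘ ♗ ♕ ♔ ♗ ♘ ♖



  a b c d e f g h
  ─────────────────
8│♜ ♞ ♝ ♛ ♚ ♝ ♞ ·│8
7│· ♟ ♟ ♟ ♟ ♟ ♟ ·│7
6│· · ♜ · · · · ·│6
5│♟ · · · · · · ♙│5
4│· · ♙ · · · · ·│4
3│· · · ♙ · · · ·│3
2│♙ ♙ · · ♙ ♙ · ♙│2
1│♖ ♘ ♗ ♕ ♔ ♗ ♘ ♖│1
  ─────────────────
  a b c d e f g h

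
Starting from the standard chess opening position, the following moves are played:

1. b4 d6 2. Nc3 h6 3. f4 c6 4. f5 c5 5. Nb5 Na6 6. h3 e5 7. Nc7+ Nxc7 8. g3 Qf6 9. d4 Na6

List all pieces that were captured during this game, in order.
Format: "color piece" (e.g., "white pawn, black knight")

Tracking captures:
  Nxc7: captured white knight

white knight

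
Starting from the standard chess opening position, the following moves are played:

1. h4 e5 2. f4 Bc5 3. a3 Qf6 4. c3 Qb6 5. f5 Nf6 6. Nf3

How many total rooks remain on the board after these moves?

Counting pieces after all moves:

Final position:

  a b c d e f g h
  ─────────────────
8│♜ ♞ ♝ · ♚ · · ♜│8
7│♟ ♟ ♟ ♟ · ♟ ♟ ♟│7
6│· ♛ · · · ♞ · ·│6
5│· · ♝ · ♟ ♙ · ·│5
4│· · · · · · · ♙│4
3│♙ · ♙ · · ♘ · ·│3
2│· ♙ · ♙ ♙ · ♙ ·│2
1│♖ ♘ ♗ ♕ ♔ ♗ · ♖│1
  ─────────────────
  a b c d e f g h


4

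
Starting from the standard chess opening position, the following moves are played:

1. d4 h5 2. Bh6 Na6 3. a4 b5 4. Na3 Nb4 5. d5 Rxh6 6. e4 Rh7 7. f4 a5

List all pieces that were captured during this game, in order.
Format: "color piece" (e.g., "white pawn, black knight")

Tracking captures:
  Rxh6: captured white bishop

white bishop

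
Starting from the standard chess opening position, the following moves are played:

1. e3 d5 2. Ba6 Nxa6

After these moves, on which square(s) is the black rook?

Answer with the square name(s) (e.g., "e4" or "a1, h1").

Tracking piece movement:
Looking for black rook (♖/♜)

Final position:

  a b c d e f g h
  ─────────────────
8│♜ · ♝ ♛ ♚ ♝ ♞ ♜│8
7│♟ ♟ ♟ · ♟ ♟ ♟ ♟│7
6│♞ · · · · · · ·│6
5│· · · ♟ · · · ·│5
4│· · · · · · · ·│4
3│· · · · ♙ · · ·│3
2│♙ ♙ ♙ ♙ · ♙ ♙ ♙│2
1│♖ ♘ ♗ ♕ ♔ · ♘ ♖│1
  ─────────────────
  a b c d e f g h


a8, h8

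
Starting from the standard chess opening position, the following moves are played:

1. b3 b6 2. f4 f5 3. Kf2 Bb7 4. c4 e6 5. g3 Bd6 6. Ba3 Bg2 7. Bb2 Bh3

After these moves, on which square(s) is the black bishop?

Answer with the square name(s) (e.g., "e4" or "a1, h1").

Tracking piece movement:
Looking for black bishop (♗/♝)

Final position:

  a b c d e f g h
  ─────────────────
8│♜ ♞ · ♛ ♚ · ♞ ♜│8
7│♟ · ♟ ♟ · · ♟ ♟│7
6│· ♟ · ♝ ♟ · · ·│6
5│· · · · · ♟ · ·│5
4│· · ♙ · · ♙ · ·│4
3│· ♙ · · · · ♙ ♝│3
2│♙ ♗ · ♙ ♙ ♔ · ♙│2
1│♖ ♘ · ♕ · ♗ ♘ ♖│1
  ─────────────────
  a b c d e f g h


d6, h3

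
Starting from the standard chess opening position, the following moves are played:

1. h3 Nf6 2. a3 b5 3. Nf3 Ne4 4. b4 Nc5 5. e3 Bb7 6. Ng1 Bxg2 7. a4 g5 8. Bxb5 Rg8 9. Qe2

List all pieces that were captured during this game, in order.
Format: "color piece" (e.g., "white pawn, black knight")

Tracking captures:
  Bxg2: captured white pawn
  Bxb5: captured black pawn

white pawn, black pawn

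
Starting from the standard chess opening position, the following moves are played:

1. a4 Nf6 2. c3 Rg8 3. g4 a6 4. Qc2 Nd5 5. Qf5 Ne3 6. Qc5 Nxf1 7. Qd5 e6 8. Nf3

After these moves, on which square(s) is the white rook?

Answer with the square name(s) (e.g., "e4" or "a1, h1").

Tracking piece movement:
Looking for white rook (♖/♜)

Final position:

  a b c d e f g h
  ─────────────────
8│♜ ♞ ♝ ♛ ♚ ♝ ♜ ·│8
7│· ♟ ♟ ♟ · ♟ ♟ ♟│7
6│♟ · · · ♟ · · ·│6
5│· · · ♕ · · · ·│5
4│♙ · · · · · ♙ ·│4
3│· · ♙ · · ♘ · ·│3
2│· ♙ · ♙ ♙ ♙ · ♙│2
1│♖ ♘ ♗ · ♔ ♞ · ♖│1
  ─────────────────
  a b c d e f g h


a1, h1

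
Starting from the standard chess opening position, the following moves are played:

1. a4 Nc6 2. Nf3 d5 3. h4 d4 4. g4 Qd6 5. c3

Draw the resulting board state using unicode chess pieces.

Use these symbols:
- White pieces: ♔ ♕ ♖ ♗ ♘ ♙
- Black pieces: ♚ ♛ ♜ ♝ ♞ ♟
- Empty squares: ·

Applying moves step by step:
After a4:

♜ ♞ ♝ ♛ ♚ ♝ ♞ ♜
♟ ♟ ♟ ♟ ♟ ♟ ♟ ♟
· · · · · · · ·
· · · · · · · ·
♙ · · · · · · ·
· · · · · · · ·
· ♙ ♙ ♙ ♙ ♙ ♙ ♙
♖ ♘ ♗ ♕ ♔ ♗ ♘ ♖


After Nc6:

♜ · ♝ ♛ ♚ ♝ ♞ ♜
♟ ♟ ♟ ♟ ♟ ♟ ♟ ♟
· · ♞ · · · · ·
· · · · · · · ·
♙ · · · · · · ·
· · · · · · · ·
· ♙ ♙ ♙ ♙ ♙ ♙ ♙
♖ ♘ ♗ ♕ ♔ ♗ ♘ ♖


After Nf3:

♜ · ♝ ♛ ♚ ♝ ♞ ♜
♟ ♟ ♟ ♟ ♟ ♟ ♟ ♟
· · ♞ · · · · ·
· · · · · · · ·
♙ · · · · · · ·
· · · · · ♘ · ·
· ♙ ♙ ♙ ♙ ♙ ♙ ♙
♖ ♘ ♗ ♕ ♔ ♗ · ♖


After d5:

♜ · ♝ ♛ ♚ ♝ ♞ ♜
♟ ♟ ♟ · ♟ ♟ ♟ ♟
· · ♞ · · · · ·
· · · ♟ · · · ·
♙ · · · · · · ·
· · · · · ♘ · ·
· ♙ ♙ ♙ ♙ ♙ ♙ ♙
♖ ♘ ♗ ♕ ♔ ♗ · ♖


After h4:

♜ · ♝ ♛ ♚ ♝ ♞ ♜
♟ ♟ ♟ · ♟ ♟ ♟ ♟
· · ♞ · · · · ·
· · · ♟ · · · ·
♙ · · · · · · ♙
· · · · · ♘ · ·
· ♙ ♙ ♙ ♙ ♙ ♙ ·
♖ ♘ ♗ ♕ ♔ ♗ · ♖


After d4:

♜ · ♝ ♛ ♚ ♝ ♞ ♜
♟ ♟ ♟ · ♟ ♟ ♟ ♟
· · ♞ · · · · ·
· · · · · · · ·
♙ · · ♟ · · · ♙
· · · · · ♘ · ·
· ♙ ♙ ♙ ♙ ♙ ♙ ·
♖ ♘ ♗ ♕ ♔ ♗ · ♖


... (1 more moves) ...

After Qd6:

♜ · ♝ · ♚ ♝ ♞ ♜
♟ ♟ ♟ · ♟ ♟ ♟ ♟
· · ♞ ♛ · · · ·
· · · · · · · ·
♙ · · ♟ · · ♙ ♙
· · · · · ♘ · ·
· ♙ ♙ ♙ ♙ ♙ · ·
♖ ♘ ♗ ♕ ♔ ♗ · ♖


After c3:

♜ · ♝ · ♚ ♝ ♞ ♜
♟ ♟ ♟ · ♟ ♟ ♟ ♟
· · ♞ ♛ · · · ·
· · · · · · · ·
♙ · · ♟ · · ♙ ♙
· · ♙ · · ♘ · ·
· ♙ · ♙ ♙ ♙ · ·
♖ ♘ ♗ ♕ ♔ ♗ · ♖



  a b c d e f g h
  ─────────────────
8│♜ · ♝ · ♚ ♝ ♞ ♜│8
7│♟ ♟ ♟ · ♟ ♟ ♟ ♟│7
6│· · ♞ ♛ · · · ·│6
5│· · · · · · · ·│5
4│♙ · · ♟ · · ♙ ♙│4
3│· · ♙ · · ♘ · ·│3
2│· ♙ · ♙ ♙ ♙ · ·│2
1│♖ ♘ ♗ ♕ ♔ ♗ · ♖│1
  ─────────────────
  a b c d e f g h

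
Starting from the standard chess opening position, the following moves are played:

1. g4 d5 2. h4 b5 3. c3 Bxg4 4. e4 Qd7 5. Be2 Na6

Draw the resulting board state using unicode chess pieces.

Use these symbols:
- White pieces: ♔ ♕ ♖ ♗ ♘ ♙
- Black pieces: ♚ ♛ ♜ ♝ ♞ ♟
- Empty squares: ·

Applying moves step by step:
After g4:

♜ ♞ ♝ ♛ ♚ ♝ ♞ ♜
♟ ♟ ♟ ♟ ♟ ♟ ♟ ♟
· · · · · · · ·
· · · · · · · ·
· · · · · · ♙ ·
· · · · · · · ·
♙ ♙ ♙ ♙ ♙ ♙ · ♙
♖ ♘ ♗ ♕ ♔ ♗ ♘ ♖


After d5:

♜ ♞ ♝ ♛ ♚ ♝ ♞ ♜
♟ ♟ ♟ · ♟ ♟ ♟ ♟
· · · · · · · ·
· · · ♟ · · · ·
· · · · · · ♙ ·
· · · · · · · ·
♙ ♙ ♙ ♙ ♙ ♙ · ♙
♖ ♘ ♗ ♕ ♔ ♗ ♘ ♖


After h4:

♜ ♞ ♝ ♛ ♚ ♝ ♞ ♜
♟ ♟ ♟ · ♟ ♟ ♟ ♟
· · · · · · · ·
· · · ♟ · · · ·
· · · · · · ♙ ♙
· · · · · · · ·
♙ ♙ ♙ ♙ ♙ ♙ · ·
♖ ♘ ♗ ♕ ♔ ♗ ♘ ♖


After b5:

♜ ♞ ♝ ♛ ♚ ♝ ♞ ♜
♟ · ♟ · ♟ ♟ ♟ ♟
· · · · · · · ·
· ♟ · ♟ · · · ·
· · · · · · ♙ ♙
· · · · · · · ·
♙ ♙ ♙ ♙ ♙ ♙ · ·
♖ ♘ ♗ ♕ ♔ ♗ ♘ ♖


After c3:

♜ ♞ ♝ ♛ ♚ ♝ ♞ ♜
♟ · ♟ · ♟ ♟ ♟ ♟
· · · · · · · ·
· ♟ · ♟ · · · ·
· · · · · · ♙ ♙
· · ♙ · · · · ·
♙ ♙ · ♙ ♙ ♙ · ·
♖ ♘ ♗ ♕ ♔ ♗ ♘ ♖


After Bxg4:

♜ ♞ · ♛ ♚ ♝ ♞ ♜
♟ · ♟ · ♟ ♟ ♟ ♟
· · · · · · · ·
· ♟ · ♟ · · · ·
· · · · · · ♝ ♙
· · ♙ · · · · ·
♙ ♙ · ♙ ♙ ♙ · ·
♖ ♘ ♗ ♕ ♔ ♗ ♘ ♖


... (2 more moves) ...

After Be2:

♜ ♞ · · ♚ ♝ ♞ ♜
♟ · ♟ ♛ ♟ ♟ ♟ ♟
· · · · · · · ·
· ♟ · ♟ · · · ·
· · · · ♙ · ♝ ♙
· · ♙ · · · · ·
♙ ♙ · ♙ ♗ ♙ · ·
♖ ♘ ♗ ♕ ♔ · ♘ ♖


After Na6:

♜ · · · ♚ ♝ ♞ ♜
♟ · ♟ ♛ ♟ ♟ ♟ ♟
♞ · · · · · · ·
· ♟ · ♟ · · · ·
· · · · ♙ · ♝ ♙
· · ♙ · · · · ·
♙ ♙ · ♙ ♗ ♙ · ·
♖ ♘ ♗ ♕ ♔ · ♘ ♖



  a b c d e f g h
  ─────────────────
8│♜ · · · ♚ ♝ ♞ ♜│8
7│♟ · ♟ ♛ ♟ ♟ ♟ ♟│7
6│♞ · · · · · · ·│6
5│· ♟ · ♟ · · · ·│5
4│· · · · ♙ · ♝ ♙│4
3│· · ♙ · · · · ·│3
2│♙ ♙ · ♙ ♗ ♙ · ·│2
1│♖ ♘ ♗ ♕ ♔ · ♘ ♖│1
  ─────────────────
  a b c d e f g h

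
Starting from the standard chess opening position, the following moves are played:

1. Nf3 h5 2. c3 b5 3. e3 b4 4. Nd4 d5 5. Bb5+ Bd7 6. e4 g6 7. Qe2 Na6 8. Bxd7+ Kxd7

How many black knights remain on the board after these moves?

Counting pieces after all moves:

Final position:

  a b c d e f g h
  ─────────────────
8│♜ · · ♛ · ♝ ♞ ♜│8
7│♟ · ♟ ♚ ♟ ♟ · ·│7
6│♞ · · · · · ♟ ·│6
5│· · · ♟ · · · ♟│5
4│· ♟ · ♘ ♙ · · ·│4
3│· · ♙ · · · · ·│3
2│♙ ♙ · ♙ ♕ ♙ ♙ ♙│2
1│♖ ♘ ♗ · ♔ · · ♖│1
  ─────────────────
  a b c d e f g h


2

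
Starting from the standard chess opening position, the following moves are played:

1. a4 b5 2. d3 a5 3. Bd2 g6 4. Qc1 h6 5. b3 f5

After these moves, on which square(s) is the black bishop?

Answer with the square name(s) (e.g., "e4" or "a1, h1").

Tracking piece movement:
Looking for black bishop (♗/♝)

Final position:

  a b c d e f g h
  ─────────────────
8│♜ ♞ ♝ ♛ ♚ ♝ ♞ ♜│8
7│· · ♟ ♟ ♟ · · ·│7
6│· · · · · · ♟ ♟│6
5│♟ ♟ · · · ♟ · ·│5
4│♙ · · · · · · ·│4
3│· ♙ · ♙ · · · ·│3
2│· · ♙ ♗ ♙ ♙ ♙ ♙│2
1│♖ ♘ ♕ · ♔ ♗ ♘ ♖│1
  ─────────────────
  a b c d e f g h


c8, f8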